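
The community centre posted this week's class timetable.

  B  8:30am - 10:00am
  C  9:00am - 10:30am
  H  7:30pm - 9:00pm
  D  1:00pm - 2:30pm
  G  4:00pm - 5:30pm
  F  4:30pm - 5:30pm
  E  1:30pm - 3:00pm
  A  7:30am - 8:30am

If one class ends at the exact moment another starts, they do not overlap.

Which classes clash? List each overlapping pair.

B & C, D & E, F & G

Sorted by start: A, B, C, D, E, G, F, H.
B starts exactly when A ends (back-to-back, no overlap), so A has no further overlaps.
C starts before B ends → B and C overlap.
D starts after B ends, so B has no further overlaps.
D starts after C ends, so C has no further overlaps.
E starts before D ends → D and E overlap.
G starts after D ends, so D has no further overlaps.
G starts after E ends, so E has no further overlaps.
F starts before G ends → G and F overlap.
H starts after G ends.
H starts after F ends.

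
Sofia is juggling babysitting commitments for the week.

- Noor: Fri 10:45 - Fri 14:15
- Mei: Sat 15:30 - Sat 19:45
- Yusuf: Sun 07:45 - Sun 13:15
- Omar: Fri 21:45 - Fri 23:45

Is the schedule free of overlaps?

Sorted by start: Noor, Omar, Mei, Yusuf.
Omar starts after Noor ends, so Noor has no further overlaps.
Mei starts after Omar ends, so Omar has no further overlaps.
Yusuf starts after Mei ends.
Every pair is clear; the schedule has no overlaps.

Yes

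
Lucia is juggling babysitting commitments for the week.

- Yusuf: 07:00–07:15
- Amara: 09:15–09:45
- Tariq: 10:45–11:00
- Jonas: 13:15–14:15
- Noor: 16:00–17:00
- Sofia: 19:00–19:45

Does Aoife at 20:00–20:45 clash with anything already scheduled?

No — it doesn't clash with anything

Yusuf: ends 07:15 at or before Aoife starts 20:00 → clear.
Amara: ends 09:45 at or before Aoife starts 20:00 → clear.
Tariq: ends 11:00 at or before Aoife starts 20:00 → clear.
Jonas: ends 14:15 at or before Aoife starts 20:00 → clear.
Noor: ends 17:00 at or before Aoife starts 20:00 → clear.
Sofia: ends 19:45 at or before Aoife starts 20:00 → clear.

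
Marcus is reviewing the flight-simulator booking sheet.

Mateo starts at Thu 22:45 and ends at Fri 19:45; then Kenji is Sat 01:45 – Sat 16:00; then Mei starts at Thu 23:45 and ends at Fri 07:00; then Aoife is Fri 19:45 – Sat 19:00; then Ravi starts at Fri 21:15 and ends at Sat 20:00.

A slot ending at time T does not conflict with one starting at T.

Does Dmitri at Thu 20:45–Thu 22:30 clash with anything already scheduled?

No — it doesn't clash with anything

Mateo: starts Thu 22:45 at or after Dmitri ends Thu 22:30 → clear.
Mei: starts Thu 23:45 at or after Dmitri ends Thu 22:30 → clear.
Aoife: starts Fri 19:45 at or after Dmitri ends Thu 22:30 → clear.
Ravi: starts Fri 21:15 at or after Dmitri ends Thu 22:30 → clear.
Kenji: starts Sat 01:45 at or after Dmitri ends Thu 22:30 → clear.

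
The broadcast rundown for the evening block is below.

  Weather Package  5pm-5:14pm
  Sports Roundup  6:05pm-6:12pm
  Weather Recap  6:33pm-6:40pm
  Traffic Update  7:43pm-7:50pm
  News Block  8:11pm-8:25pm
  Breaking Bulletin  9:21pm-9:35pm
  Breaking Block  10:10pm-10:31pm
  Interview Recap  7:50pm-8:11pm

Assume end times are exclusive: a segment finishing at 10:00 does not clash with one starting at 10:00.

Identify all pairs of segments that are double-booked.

Sorted by start: Weather Package, Sports Roundup, Weather Recap, Traffic Update, Interview Recap, News Block, Breaking Bulletin, Breaking Block.
Sports Roundup starts after Weather Package ends, so nothing later overlaps Weather Package either.
Weather Recap starts after Sports Roundup ends, so nothing later overlaps Sports Roundup either.
Traffic Update starts after Weather Recap ends, so nothing later overlaps Weather Recap either.
Interview Recap starts exactly when Traffic Update ends (back-to-back, no overlap), so nothing later overlaps Traffic Update either.
News Block starts exactly when Interview Recap ends (back-to-back, no overlap), so nothing later overlaps Interview Recap either.
Breaking Bulletin starts after News Block ends, so nothing later overlaps News Block either.
Breaking Block starts after Breaking Bulletin ends.

none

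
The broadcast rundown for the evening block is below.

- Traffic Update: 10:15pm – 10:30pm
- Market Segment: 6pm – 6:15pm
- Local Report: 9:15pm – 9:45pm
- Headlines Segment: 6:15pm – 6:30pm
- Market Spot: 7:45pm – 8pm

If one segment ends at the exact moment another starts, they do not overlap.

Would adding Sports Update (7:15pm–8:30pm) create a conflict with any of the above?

Yes — it overlaps Market Spot

Market Segment: ends 6:15pm at or before Sports Update starts 7:15pm → clear.
Headlines Segment: ends 6:30pm at or before Sports Update starts 7:15pm → clear.
Market Spot: starts 7:45pm before Sports Update ends 8:30pm, and ends 8pm after Sports Update starts 7:15pm → overlap.
Local Report: starts 9:15pm at or after Sports Update ends 8:30pm → clear.
Traffic Update: starts 10:15pm at or after Sports Update ends 8:30pm → clear.
Sports Update overlaps Market Spot.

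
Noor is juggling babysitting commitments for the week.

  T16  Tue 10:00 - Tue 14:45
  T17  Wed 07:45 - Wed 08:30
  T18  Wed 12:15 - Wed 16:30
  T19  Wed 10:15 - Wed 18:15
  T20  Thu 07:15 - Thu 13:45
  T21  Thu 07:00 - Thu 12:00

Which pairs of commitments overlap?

Sorted by start: T16, T17, T19, T18, T21, T20.
T17 starts after T16 ends; T16 is clear from here.
T19 starts after T17 ends; T17 is clear from here.
T18 starts before T19 ends → T19 and T18 overlap.
T21 starts after T19 ends; T19 is clear from here.
T21 starts after T18 ends; T18 is clear from here.
T20 starts before T21 ends → T21 and T20 overlap.

T18 & T19, T20 & T21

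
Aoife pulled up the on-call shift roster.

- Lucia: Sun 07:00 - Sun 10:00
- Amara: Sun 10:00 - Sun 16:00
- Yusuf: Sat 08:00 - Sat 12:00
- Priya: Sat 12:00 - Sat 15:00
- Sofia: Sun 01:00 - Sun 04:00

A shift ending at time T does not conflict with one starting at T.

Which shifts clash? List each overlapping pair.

none

Sorted by start: Yusuf, Priya, Sofia, Lucia, Amara.
Priya starts exactly when Yusuf ends (back-to-back, no overlap), so nothing later overlaps Yusuf either.
Sofia starts after Priya ends, so nothing later overlaps Priya either.
Lucia starts after Sofia ends, so nothing later overlaps Sofia either.
Amara starts exactly when Lucia ends (back-to-back, no overlap).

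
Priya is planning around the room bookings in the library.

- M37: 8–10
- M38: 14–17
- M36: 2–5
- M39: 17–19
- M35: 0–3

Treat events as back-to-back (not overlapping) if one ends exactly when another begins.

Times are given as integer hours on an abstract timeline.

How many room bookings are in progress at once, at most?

2

Sweep the timeline, counting +1 at each start and −1 at each end (ends before starts at a tie):
0 start M35 → 1
2 start M36 → 2
3 end M35 → 1
5 end M36 → 0
8 start M37 → 1
10 end M37 → 0
14 start M38 → 1
17 end M38 → 0
17 start M39 → 1
19 end M39 → 0
Peak is 2, at 2 (M35, M36).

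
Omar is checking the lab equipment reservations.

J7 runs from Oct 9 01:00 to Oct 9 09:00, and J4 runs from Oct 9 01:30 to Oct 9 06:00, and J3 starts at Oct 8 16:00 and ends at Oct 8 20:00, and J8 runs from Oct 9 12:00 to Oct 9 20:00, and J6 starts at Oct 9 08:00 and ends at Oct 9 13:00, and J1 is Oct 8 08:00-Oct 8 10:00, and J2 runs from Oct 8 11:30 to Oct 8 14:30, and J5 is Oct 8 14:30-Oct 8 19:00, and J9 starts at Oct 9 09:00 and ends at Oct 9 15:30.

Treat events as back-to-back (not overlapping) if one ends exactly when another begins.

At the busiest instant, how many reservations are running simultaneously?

Walk through starts and ends in time order (an end at T is processed before a start at T):
Oct 8 08:00 start J1 → 1
Oct 8 10:00 end J1 → 0
Oct 8 11:30 start J2 → 1
Oct 8 14:30 end J2 → 0
Oct 8 14:30 start J5 → 1
Oct 8 16:00 start J3 → 2
Oct 8 19:00 end J5 → 1
Oct 8 20:00 end J3 → 0
Oct 9 01:00 start J7 → 1
Oct 9 01:30 start J4 → 2
Oct 9 06:00 end J4 → 1
Oct 9 08:00 start J6 → 2
Oct 9 09:00 end J7 → 1
Oct 9 09:00 start J9 → 2
Oct 9 12:00 start J8 → 3
Oct 9 13:00 end J6 → 2
Oct 9 15:30 end J9 → 1
Oct 9 20:00 end J8 → 0
Peak is 3, at Oct 9 12:00 (J6, J8, J9).

3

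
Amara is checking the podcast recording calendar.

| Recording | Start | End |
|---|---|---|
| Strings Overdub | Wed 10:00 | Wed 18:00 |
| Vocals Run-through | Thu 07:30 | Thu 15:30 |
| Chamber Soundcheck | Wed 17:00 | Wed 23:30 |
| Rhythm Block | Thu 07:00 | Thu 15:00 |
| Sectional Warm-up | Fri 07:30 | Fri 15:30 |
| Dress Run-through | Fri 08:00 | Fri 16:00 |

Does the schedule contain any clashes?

Yes

Two intervals overlap when each starts before the other ends.
Sorted by start: Strings Overdub, Chamber Soundcheck, Rhythm Block, Vocals Run-through, Sectional Warm-up, Dress Run-through.
Chamber Soundcheck starts before Strings Overdub ends → Strings Overdub and Chamber Soundcheck overlap.
That's a conflict, so the schedule is not conflict-free.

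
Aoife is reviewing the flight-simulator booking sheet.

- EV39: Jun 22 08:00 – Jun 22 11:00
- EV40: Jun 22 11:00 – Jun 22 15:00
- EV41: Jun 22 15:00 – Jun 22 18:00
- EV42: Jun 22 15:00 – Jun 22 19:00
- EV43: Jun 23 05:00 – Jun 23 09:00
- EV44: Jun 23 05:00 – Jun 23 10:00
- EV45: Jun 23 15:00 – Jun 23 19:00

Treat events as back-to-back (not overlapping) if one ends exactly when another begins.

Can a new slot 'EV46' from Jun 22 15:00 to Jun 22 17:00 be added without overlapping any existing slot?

EV39: ends Jun 22 11:00 at or before EV46 starts Jun 22 15:00 → clear.
EV40: ends Jun 22 15:00 at or before EV46 starts Jun 22 15:00 → clear.
EV41: starts Jun 22 15:00 before EV46 ends Jun 22 17:00, and ends Jun 22 18:00 after EV46 starts Jun 22 15:00 → overlap.
EV42: starts Jun 22 15:00 before EV46 ends Jun 22 17:00, and ends Jun 22 19:00 after EV46 starts Jun 22 15:00 → overlap.
EV43: starts Jun 23 05:00 at or after EV46 ends Jun 22 17:00 → clear.
EV44: starts Jun 23 05:00 at or after EV46 ends Jun 22 17:00 → clear.
EV45: starts Jun 23 15:00 at or after EV46 ends Jun 22 17:00 → clear.
EV46 overlaps EV41, EV42.

No — it overlaps EV41, EV42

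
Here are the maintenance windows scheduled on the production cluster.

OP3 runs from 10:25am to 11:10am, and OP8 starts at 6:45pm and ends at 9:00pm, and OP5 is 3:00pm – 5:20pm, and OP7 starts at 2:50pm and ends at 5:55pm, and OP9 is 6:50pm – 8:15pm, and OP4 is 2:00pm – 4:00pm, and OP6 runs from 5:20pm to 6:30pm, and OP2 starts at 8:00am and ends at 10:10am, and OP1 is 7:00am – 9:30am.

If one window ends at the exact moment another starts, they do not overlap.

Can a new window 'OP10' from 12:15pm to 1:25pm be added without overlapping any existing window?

Yes — the slot is free

OP1: ends 9:30am at or before OP10 starts 12:15pm → clear.
OP2: ends 10:10am at or before OP10 starts 12:15pm → clear.
OP3: ends 11:10am at or before OP10 starts 12:15pm → clear.
OP4: starts 2:00pm at or after OP10 ends 1:25pm → clear.
OP7: starts 2:50pm at or after OP10 ends 1:25pm → clear.
OP5: starts 3:00pm at or after OP10 ends 1:25pm → clear.
OP6: starts 5:20pm at or after OP10 ends 1:25pm → clear.
OP8: starts 6:45pm at or after OP10 ends 1:25pm → clear.
OP9: starts 6:50pm at or after OP10 ends 1:25pm → clear.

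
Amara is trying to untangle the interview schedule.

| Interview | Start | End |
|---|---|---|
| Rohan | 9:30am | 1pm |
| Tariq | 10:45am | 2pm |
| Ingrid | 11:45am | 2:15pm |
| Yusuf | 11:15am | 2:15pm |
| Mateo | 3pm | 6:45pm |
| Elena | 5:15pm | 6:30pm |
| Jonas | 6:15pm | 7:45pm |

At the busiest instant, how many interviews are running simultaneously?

4

Sweep the timeline, counting +1 at each start and −1 at each end (ends before starts at a tie):
9:30am start Rohan → 1
10:45am start Tariq → 2
11:15am start Yusuf → 3
11:45am start Ingrid → 4
1pm end Rohan → 3
2pm end Tariq → 2
2:15pm end Ingrid → 1
2:15pm end Yusuf → 0
3pm start Mateo → 1
5:15pm start Elena → 2
6:15pm start Jonas → 3
6:30pm end Elena → 2
6:45pm end Mateo → 1
7:45pm end Jonas → 0
Peak is 4, at 11:45am (Ingrid, Rohan, Tariq, Yusuf).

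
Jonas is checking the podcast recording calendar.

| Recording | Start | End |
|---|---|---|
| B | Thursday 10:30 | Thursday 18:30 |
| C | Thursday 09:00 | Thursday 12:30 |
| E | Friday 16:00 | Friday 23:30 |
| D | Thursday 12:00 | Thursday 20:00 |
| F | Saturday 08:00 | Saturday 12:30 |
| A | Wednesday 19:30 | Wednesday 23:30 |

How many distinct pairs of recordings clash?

Check each pair: they overlap iff neither finishes before the other starts.
Sorted by start: A, C, B, D, E, F.
C starts after A ends, so A has no further overlaps.
B starts before C ends → C and B overlap.
D starts before C ends → C and D overlap.
E starts after C ends, so C has no further overlaps.
D starts before B ends → B and D overlap.
E starts after B ends, so B has no further overlaps.
E starts after D ends, so D has no further overlaps.
F starts after E ends.
Overlapping pairs: B & C, B & D, C & D — 3 in total.

3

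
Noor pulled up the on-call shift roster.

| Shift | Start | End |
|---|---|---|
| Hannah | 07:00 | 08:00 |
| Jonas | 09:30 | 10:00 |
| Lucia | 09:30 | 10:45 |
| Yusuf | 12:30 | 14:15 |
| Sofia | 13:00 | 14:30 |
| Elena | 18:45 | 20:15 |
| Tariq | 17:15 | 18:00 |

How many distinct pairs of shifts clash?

Check each pair: they overlap iff neither finishes before the other starts.
Sorted by start: Hannah, Jonas, Lucia, Yusuf, Sofia, Tariq, Elena.
Jonas starts after Hannah ends — done with Hannah.
Lucia starts before Jonas ends → Jonas and Lucia overlap.
Yusuf starts after Jonas ends — done with Jonas.
Yusuf starts after Lucia ends — done with Lucia.
Sofia starts before Yusuf ends → Yusuf and Sofia overlap.
Tariq starts after Yusuf ends — done with Yusuf.
Tariq starts after Sofia ends — done with Sofia.
Elena starts after Tariq ends.
Overlapping pairs: Jonas & Lucia, Sofia & Yusuf — 2 in total.

2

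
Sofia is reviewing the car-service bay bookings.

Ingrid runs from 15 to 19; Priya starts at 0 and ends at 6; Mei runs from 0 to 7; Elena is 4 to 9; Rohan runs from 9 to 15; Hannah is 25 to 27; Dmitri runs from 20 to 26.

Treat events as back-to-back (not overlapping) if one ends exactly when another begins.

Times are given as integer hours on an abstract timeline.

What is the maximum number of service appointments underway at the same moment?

3

Sweep the timeline, counting +1 at each start and −1 at each end (ends before starts at a tie):
0 start Mei → 1
0 start Priya → 2
4 start Elena → 3
6 end Priya → 2
7 end Mei → 1
9 end Elena → 0
9 start Rohan → 1
15 end Rohan → 0
15 start Ingrid → 1
19 end Ingrid → 0
20 start Dmitri → 1
25 start Hannah → 2
26 end Dmitri → 1
27 end Hannah → 0
Peak is 3, at 4 (Elena, Mei, Priya).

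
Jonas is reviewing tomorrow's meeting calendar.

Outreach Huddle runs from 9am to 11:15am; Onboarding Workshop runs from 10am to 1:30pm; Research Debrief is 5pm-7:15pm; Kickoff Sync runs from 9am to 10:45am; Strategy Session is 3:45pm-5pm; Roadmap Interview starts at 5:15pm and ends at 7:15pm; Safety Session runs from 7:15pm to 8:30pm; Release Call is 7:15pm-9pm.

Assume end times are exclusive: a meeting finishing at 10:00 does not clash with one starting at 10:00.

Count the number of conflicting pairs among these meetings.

Sorted by start: Outreach Huddle, Kickoff Sync, Onboarding Workshop, Strategy Session, Research Debrief, Roadmap Interview, Safety Session, Release Call.
Kickoff Sync starts before Outreach Huddle ends → Outreach Huddle and Kickoff Sync overlap.
Onboarding Workshop starts before Outreach Huddle ends → Outreach Huddle and Onboarding Workshop overlap.
Strategy Session starts after Outreach Huddle ends — done with Outreach Huddle.
Onboarding Workshop starts before Kickoff Sync ends → Kickoff Sync and Onboarding Workshop overlap.
Strategy Session starts after Kickoff Sync ends — done with Kickoff Sync.
Strategy Session starts after Onboarding Workshop ends — done with Onboarding Workshop.
Research Debrief starts exactly when Strategy Session ends (back-to-back, no overlap) — done with Strategy Session.
Roadmap Interview starts before Research Debrief ends → Research Debrief and Roadmap Interview overlap.
Safety Session starts exactly when Research Debrief ends (back-to-back, no overlap) — done with Research Debrief.
Safety Session starts exactly when Roadmap Interview ends (back-to-back, no overlap) — done with Roadmap Interview.
Release Call starts before Safety Session ends → Safety Session and Release Call overlap.
Overlapping pairs: Kickoff Sync & Onboarding Workshop, Kickoff Sync & Outreach Huddle, Onboarding Workshop & Outreach Huddle, Release Call & Safety Session, Research Debrief & Roadmap Interview — 5 in total.

5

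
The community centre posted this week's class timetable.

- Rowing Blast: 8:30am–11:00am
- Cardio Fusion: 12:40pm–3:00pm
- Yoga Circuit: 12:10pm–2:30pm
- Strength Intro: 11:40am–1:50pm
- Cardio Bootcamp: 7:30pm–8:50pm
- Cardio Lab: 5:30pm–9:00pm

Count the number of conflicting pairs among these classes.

Sorted by start: Rowing Blast, Strength Intro, Yoga Circuit, Cardio Fusion, Cardio Lab, Cardio Bootcamp.
Strength Intro starts after Rowing Blast ends; Rowing Blast is clear from here.
Yoga Circuit starts before Strength Intro ends → Strength Intro and Yoga Circuit overlap.
Cardio Fusion starts before Strength Intro ends → Strength Intro and Cardio Fusion overlap.
Cardio Lab starts after Strength Intro ends; Strength Intro is clear from here.
Cardio Fusion starts before Yoga Circuit ends → Yoga Circuit and Cardio Fusion overlap.
Cardio Lab starts after Yoga Circuit ends; Yoga Circuit is clear from here.
Cardio Lab starts after Cardio Fusion ends; Cardio Fusion is clear from here.
Cardio Bootcamp starts before Cardio Lab ends → Cardio Lab and Cardio Bootcamp overlap.
Overlapping pairs: Cardio Bootcamp & Cardio Lab, Cardio Fusion & Strength Intro, Cardio Fusion & Yoga Circuit, Strength Intro & Yoga Circuit — 4 in total.

4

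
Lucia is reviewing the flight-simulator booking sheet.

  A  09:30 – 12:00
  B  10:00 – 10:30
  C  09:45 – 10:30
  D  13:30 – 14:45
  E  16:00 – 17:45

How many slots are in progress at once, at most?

3

Sweep the timeline, counting +1 at each start and −1 at each end (ends before starts at a tie):
09:30 start A → 1
09:45 start C → 2
10:00 start B → 3
10:30 end B → 2
10:30 end C → 1
12:00 end A → 0
13:30 start D → 1
14:45 end D → 0
16:00 start E → 1
17:45 end E → 0
Peak is 3, at 10:00 (A, B, C).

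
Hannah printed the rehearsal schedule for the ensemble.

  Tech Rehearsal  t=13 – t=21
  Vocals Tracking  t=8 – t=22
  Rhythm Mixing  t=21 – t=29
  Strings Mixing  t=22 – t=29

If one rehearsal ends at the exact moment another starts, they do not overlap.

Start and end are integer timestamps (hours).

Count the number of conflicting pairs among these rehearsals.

3

Check each pair: they overlap iff neither finishes before the other starts.
Sorted by start: Vocals Tracking, Tech Rehearsal, Rhythm Mixing, Strings Mixing.
Tech Rehearsal starts before Vocals Tracking ends → Vocals Tracking and Tech Rehearsal overlap.
Rhythm Mixing starts before Vocals Tracking ends → Vocals Tracking and Rhythm Mixing overlap.
Strings Mixing starts exactly when Vocals Tracking ends (back-to-back, no overlap).
Rhythm Mixing starts exactly when Tech Rehearsal ends (back-to-back, no overlap), so Tech Rehearsal has no further overlaps.
Strings Mixing starts before Rhythm Mixing ends → Rhythm Mixing and Strings Mixing overlap.
Overlapping pairs: Rhythm Mixing & Strings Mixing, Rhythm Mixing & Vocals Tracking, Tech Rehearsal & Vocals Tracking — 3 in total.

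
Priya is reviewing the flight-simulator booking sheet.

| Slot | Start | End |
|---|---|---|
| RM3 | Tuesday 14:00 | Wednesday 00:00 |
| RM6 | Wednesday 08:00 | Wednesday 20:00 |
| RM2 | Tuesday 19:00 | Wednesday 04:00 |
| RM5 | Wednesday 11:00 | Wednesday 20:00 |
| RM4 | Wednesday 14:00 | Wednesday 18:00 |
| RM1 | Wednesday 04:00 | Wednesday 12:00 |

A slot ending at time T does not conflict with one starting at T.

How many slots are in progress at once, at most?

Walk through starts and ends in time order (an end at T is processed before a start at T):
Tuesday 14:00 start RM3 → 1
Tuesday 19:00 start RM2 → 2
Wednesday 00:00 end RM3 → 1
Wednesday 04:00 end RM2 → 0
Wednesday 04:00 start RM1 → 1
Wednesday 08:00 start RM6 → 2
Wednesday 11:00 start RM5 → 3
Wednesday 12:00 end RM1 → 2
Wednesday 14:00 start RM4 → 3
Wednesday 18:00 end RM4 → 2
Wednesday 20:00 end RM5 → 1
Wednesday 20:00 end RM6 → 0
Peak is 3, at Wednesday 11:00 (RM1, RM5, RM6).

3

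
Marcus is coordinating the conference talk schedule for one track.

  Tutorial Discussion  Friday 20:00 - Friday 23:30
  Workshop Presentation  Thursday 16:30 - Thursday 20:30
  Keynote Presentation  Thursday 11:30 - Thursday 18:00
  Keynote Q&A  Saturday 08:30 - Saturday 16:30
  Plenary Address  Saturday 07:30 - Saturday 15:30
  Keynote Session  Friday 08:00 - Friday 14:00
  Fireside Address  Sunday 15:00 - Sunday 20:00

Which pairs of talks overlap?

Sorted by start: Keynote Presentation, Workshop Presentation, Keynote Session, Tutorial Discussion, Plenary Address, Keynote Q&A, Fireside Address.
Workshop Presentation starts before Keynote Presentation ends → Keynote Presentation and Workshop Presentation overlap.
Keynote Session starts after Keynote Presentation ends, so nothing later overlaps Keynote Presentation either.
Keynote Session starts after Workshop Presentation ends, so nothing later overlaps Workshop Presentation either.
Tutorial Discussion starts after Keynote Session ends, so nothing later overlaps Keynote Session either.
Plenary Address starts after Tutorial Discussion ends, so nothing later overlaps Tutorial Discussion either.
Keynote Q&A starts before Plenary Address ends → Plenary Address and Keynote Q&A overlap.
Fireside Address starts after Plenary Address ends.
Fireside Address starts after Keynote Q&A ends.

Keynote Presentation & Workshop Presentation, Keynote Q&A & Plenary Address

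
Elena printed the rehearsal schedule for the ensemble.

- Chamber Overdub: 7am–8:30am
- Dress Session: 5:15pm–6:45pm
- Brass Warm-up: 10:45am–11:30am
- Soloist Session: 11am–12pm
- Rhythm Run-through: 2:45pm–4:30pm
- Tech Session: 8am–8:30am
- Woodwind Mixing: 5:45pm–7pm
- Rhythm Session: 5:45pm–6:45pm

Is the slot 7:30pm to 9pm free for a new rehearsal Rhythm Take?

Chamber Overdub: ends 8:30am at or before Rhythm Take starts 7:30pm → clear.
Tech Session: ends 8:30am at or before Rhythm Take starts 7:30pm → clear.
Brass Warm-up: ends 11:30am at or before Rhythm Take starts 7:30pm → clear.
Soloist Session: ends 12pm at or before Rhythm Take starts 7:30pm → clear.
Rhythm Run-through: ends 4:30pm at or before Rhythm Take starts 7:30pm → clear.
Dress Session: ends 6:45pm at or before Rhythm Take starts 7:30pm → clear.
Woodwind Mixing: ends 7pm at or before Rhythm Take starts 7:30pm → clear.
Rhythm Session: ends 6:45pm at or before Rhythm Take starts 7:30pm → clear.

Yes — the slot is free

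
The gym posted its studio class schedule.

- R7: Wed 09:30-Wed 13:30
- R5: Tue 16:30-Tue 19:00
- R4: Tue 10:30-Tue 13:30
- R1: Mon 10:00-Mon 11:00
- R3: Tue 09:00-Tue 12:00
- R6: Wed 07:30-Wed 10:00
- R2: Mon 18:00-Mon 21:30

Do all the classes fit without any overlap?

Sorted by start: R1, R2, R3, R4, R5, R6, R7.
R2 starts after R1 ends — done with R1.
R3 starts after R2 ends — done with R2.
R4 starts before R3 ends → R3 and R4 overlap.
That's a conflict, so the schedule is not conflict-free.

No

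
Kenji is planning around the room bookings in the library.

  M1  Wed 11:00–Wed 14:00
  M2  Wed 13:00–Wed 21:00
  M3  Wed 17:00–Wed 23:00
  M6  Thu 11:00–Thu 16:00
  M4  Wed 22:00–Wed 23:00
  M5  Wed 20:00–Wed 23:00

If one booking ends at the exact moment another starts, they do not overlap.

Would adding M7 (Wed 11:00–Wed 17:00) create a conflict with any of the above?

M1: starts Wed 11:00 before M7 ends Wed 17:00, and ends Wed 14:00 after M7 starts Wed 11:00 → overlap.
M2: starts Wed 13:00 before M7 ends Wed 17:00, and ends Wed 21:00 after M7 starts Wed 11:00 → overlap.
M3: starts Wed 17:00 at or after M7 ends Wed 17:00 → clear.
M5: starts Wed 20:00 at or after M7 ends Wed 17:00 → clear.
M4: starts Wed 22:00 at or after M7 ends Wed 17:00 → clear.
M6: starts Thu 11:00 at or after M7 ends Wed 17:00 → clear.
M7 overlaps M1, M2.

Yes — it overlaps M1, M2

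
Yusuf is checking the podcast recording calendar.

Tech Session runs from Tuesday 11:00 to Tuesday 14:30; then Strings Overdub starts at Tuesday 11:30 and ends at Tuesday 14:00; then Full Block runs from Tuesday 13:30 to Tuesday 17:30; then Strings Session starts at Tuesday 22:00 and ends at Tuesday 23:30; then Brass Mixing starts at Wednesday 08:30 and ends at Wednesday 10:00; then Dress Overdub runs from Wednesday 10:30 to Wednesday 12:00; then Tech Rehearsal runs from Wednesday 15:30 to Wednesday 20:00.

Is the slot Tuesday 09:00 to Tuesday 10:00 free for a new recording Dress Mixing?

Yes — the slot is free

Tech Session: starts Tuesday 11:00 at or after Dress Mixing ends Tuesday 10:00 → clear.
Strings Overdub: starts Tuesday 11:30 at or after Dress Mixing ends Tuesday 10:00 → clear.
Full Block: starts Tuesday 13:30 at or after Dress Mixing ends Tuesday 10:00 → clear.
Strings Session: starts Tuesday 22:00 at or after Dress Mixing ends Tuesday 10:00 → clear.
Brass Mixing: starts Wednesday 08:30 at or after Dress Mixing ends Tuesday 10:00 → clear.
Dress Overdub: starts Wednesday 10:30 at or after Dress Mixing ends Tuesday 10:00 → clear.
Tech Rehearsal: starts Wednesday 15:30 at or after Dress Mixing ends Tuesday 10:00 → clear.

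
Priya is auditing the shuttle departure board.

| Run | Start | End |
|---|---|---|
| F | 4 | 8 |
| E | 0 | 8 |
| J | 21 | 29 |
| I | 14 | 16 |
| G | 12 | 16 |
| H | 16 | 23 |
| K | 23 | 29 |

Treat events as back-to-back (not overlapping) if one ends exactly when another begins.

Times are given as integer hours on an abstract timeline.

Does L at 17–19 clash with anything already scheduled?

E: ends 8 at or before L starts 17 → clear.
F: ends 8 at or before L starts 17 → clear.
G: ends 16 at or before L starts 17 → clear.
I: ends 16 at or before L starts 17 → clear.
H: starts 16 before L ends 19, and ends 23 after L starts 17 → overlap.
J: starts 21 at or after L ends 19 → clear.
K: starts 23 at or after L ends 19 → clear.
L overlaps H.

Yes — it overlaps H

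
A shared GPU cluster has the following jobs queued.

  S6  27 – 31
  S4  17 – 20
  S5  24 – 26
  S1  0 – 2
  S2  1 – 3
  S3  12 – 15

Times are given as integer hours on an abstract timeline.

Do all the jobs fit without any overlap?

No

Two intervals overlap when each starts before the other ends.
Sorted by start: S1, S2, S3, S4, S5, S6.
S2 starts before S1 ends → S1 and S2 overlap.
That's a conflict, so the schedule is not conflict-free.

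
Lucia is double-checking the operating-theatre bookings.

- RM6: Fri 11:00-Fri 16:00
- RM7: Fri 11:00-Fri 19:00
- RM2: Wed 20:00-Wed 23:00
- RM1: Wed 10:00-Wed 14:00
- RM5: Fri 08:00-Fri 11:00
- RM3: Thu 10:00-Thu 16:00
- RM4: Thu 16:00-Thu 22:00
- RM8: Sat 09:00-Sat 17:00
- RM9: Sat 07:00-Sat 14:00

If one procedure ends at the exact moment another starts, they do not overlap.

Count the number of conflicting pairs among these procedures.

2

Sorted by start: RM1, RM2, RM3, RM4, RM5, RM6, RM7, RM9, RM8.
RM2 starts after RM1 ends, so nothing later overlaps RM1 either.
RM3 starts after RM2 ends, so nothing later overlaps RM2 either.
RM4 starts exactly when RM3 ends (back-to-back, no overlap), so nothing later overlaps RM3 either.
RM5 starts after RM4 ends, so nothing later overlaps RM4 either.
RM6 starts exactly when RM5 ends (back-to-back, no overlap), so nothing later overlaps RM5 either.
RM7 starts before RM6 ends → RM6 and RM7 overlap.
RM9 starts after RM6 ends, so nothing later overlaps RM6 either.
RM9 starts after RM7 ends, so nothing later overlaps RM7 either.
RM8 starts before RM9 ends → RM9 and RM8 overlap.
Overlapping pairs: RM6 & RM7, RM8 & RM9 — 2 in total.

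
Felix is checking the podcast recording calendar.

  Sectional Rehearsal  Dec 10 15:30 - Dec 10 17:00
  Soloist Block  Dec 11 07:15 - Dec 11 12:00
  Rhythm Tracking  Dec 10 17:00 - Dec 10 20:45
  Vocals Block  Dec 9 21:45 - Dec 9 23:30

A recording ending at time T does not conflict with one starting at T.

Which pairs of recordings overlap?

Two intervals overlap when each starts before the other ends.
Sorted by start: Vocals Block, Sectional Rehearsal, Rhythm Tracking, Soloist Block.
Sectional Rehearsal starts after Vocals Block ends — done with Vocals Block.
Rhythm Tracking starts exactly when Sectional Rehearsal ends (back-to-back, no overlap) — done with Sectional Rehearsal.
Soloist Block starts after Rhythm Tracking ends.

no overlapping pairs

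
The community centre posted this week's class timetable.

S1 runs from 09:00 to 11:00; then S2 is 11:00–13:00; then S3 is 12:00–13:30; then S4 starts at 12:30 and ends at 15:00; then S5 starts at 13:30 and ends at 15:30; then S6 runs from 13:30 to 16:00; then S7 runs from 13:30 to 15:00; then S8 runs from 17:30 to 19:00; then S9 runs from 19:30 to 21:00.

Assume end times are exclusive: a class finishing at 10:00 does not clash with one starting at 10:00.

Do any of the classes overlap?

Sorted by start: S1, S2, S3, S4, S5, S6, S7, S8, S9.
S2 starts exactly when S1 ends (back-to-back, no overlap), so S1 has no further overlaps.
S3 starts before S2 ends → S2 and S3 overlap.
That's a conflict, so the schedule is not conflict-free.

Yes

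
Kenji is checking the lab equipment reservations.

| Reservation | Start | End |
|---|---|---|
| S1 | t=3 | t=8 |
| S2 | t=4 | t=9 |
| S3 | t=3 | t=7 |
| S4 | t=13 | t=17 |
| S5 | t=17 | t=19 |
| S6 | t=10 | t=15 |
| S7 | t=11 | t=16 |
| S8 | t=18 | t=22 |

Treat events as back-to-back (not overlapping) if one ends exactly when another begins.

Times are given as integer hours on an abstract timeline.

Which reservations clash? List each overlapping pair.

S1 & S2, S1 & S3, S2 & S3, S4 & S6, S4 & S7, S5 & S8, S6 & S7

Sorted by start: S1, S3, S2, S6, S7, S4, S5, S8.
S3 starts before S1 ends → S1 and S3 overlap.
S2 starts before S1 ends → S1 and S2 overlap.
S6 starts after S1 ends — done with S1.
S2 starts before S3 ends → S3 and S2 overlap.
S6 starts after S3 ends — done with S3.
S6 starts after S2 ends — done with S2.
S7 starts before S6 ends → S6 and S7 overlap.
S4 starts before S6 ends → S6 and S4 overlap.
S5 starts after S6 ends — done with S6.
S4 starts before S7 ends → S7 and S4 overlap.
S5 starts after S7 ends — done with S7.
S5 starts exactly when S4 ends (back-to-back, no overlap) — done with S4.
S8 starts before S5 ends → S5 and S8 overlap.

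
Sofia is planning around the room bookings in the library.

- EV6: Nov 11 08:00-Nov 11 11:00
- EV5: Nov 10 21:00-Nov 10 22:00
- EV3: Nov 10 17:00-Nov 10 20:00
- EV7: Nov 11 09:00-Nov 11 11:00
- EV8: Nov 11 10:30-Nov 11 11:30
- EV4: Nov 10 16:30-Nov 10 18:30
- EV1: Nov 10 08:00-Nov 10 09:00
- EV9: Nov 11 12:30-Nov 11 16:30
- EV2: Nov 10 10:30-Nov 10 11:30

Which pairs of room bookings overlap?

EV3 & EV4, EV6 & EV7, EV6 & EV8, EV7 & EV8

Sorted by start: EV1, EV2, EV4, EV3, EV5, EV6, EV7, EV8, EV9.
EV2 starts after EV1 ends, so nothing later overlaps EV1 either.
EV4 starts after EV2 ends, so nothing later overlaps EV2 either.
EV3 starts before EV4 ends → EV4 and EV3 overlap.
EV5 starts after EV4 ends, so nothing later overlaps EV4 either.
EV5 starts after EV3 ends, so nothing later overlaps EV3 either.
EV6 starts after EV5 ends, so nothing later overlaps EV5 either.
EV7 starts before EV6 ends → EV6 and EV7 overlap.
EV8 starts before EV6 ends → EV6 and EV8 overlap.
EV9 starts after EV6 ends.
EV8 starts before EV7 ends → EV7 and EV8 overlap.
EV9 starts after EV7 ends.
EV9 starts after EV8 ends.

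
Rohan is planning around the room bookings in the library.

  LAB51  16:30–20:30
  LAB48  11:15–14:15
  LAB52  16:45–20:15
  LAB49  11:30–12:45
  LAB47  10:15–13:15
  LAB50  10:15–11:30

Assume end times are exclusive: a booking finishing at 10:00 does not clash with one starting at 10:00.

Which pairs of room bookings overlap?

Sorted by start: LAB47, LAB50, LAB48, LAB49, LAB51, LAB52.
LAB50 starts before LAB47 ends → LAB47 and LAB50 overlap.
LAB48 starts before LAB47 ends → LAB47 and LAB48 overlap.
LAB49 starts before LAB47 ends → LAB47 and LAB49 overlap.
LAB51 starts after LAB47 ends, so nothing later overlaps LAB47 either.
LAB48 starts before LAB50 ends → LAB50 and LAB48 overlap.
LAB49 starts exactly when LAB50 ends (back-to-back, no overlap), so nothing later overlaps LAB50 either.
LAB49 starts before LAB48 ends → LAB48 and LAB49 overlap.
LAB51 starts after LAB48 ends, so nothing later overlaps LAB48 either.
LAB51 starts after LAB49 ends, so nothing later overlaps LAB49 either.
LAB52 starts before LAB51 ends → LAB51 and LAB52 overlap.

LAB47 & LAB48, LAB47 & LAB49, LAB47 & LAB50, LAB48 & LAB49, LAB48 & LAB50, LAB51 & LAB52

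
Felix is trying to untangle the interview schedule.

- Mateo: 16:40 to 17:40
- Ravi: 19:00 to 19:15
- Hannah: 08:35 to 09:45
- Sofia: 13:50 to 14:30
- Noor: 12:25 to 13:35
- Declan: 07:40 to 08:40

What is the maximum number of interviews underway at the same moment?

2

Sort all start/end points and keep a running count:
07:40 start Declan → 1
08:35 start Hannah → 2
08:40 end Declan → 1
09:45 end Hannah → 0
12:25 start Noor → 1
13:35 end Noor → 0
13:50 start Sofia → 1
14:30 end Sofia → 0
16:40 start Mateo → 1
17:40 end Mateo → 0
19:00 start Ravi → 1
19:15 end Ravi → 0
Peak is 2, at 08:35 (Declan, Hannah).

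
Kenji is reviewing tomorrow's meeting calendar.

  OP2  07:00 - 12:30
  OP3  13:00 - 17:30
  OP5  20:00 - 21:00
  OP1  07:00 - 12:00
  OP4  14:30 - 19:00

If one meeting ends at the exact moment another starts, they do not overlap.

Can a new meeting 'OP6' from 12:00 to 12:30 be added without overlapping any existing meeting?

No — it overlaps OP2

OP1: ends 12:00 at or before OP6 starts 12:00 → clear.
OP2: starts 07:00 before OP6 ends 12:30, and ends 12:30 after OP6 starts 12:00 → overlap.
OP3: starts 13:00 at or after OP6 ends 12:30 → clear.
OP4: starts 14:30 at or after OP6 ends 12:30 → clear.
OP5: starts 20:00 at or after OP6 ends 12:30 → clear.
OP6 overlaps OP2.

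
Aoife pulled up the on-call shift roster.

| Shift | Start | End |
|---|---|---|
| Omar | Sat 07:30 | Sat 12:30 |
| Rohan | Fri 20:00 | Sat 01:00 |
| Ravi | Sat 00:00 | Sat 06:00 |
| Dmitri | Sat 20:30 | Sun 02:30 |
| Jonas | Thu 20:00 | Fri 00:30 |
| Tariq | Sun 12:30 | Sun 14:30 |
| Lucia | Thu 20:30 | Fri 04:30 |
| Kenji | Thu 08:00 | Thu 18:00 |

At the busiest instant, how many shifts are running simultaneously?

2

Walk through starts and ends in time order (an end at T is processed before a start at T):
Thu 08:00 start Kenji → 1
Thu 18:00 end Kenji → 0
Thu 20:00 start Jonas → 1
Thu 20:30 start Lucia → 2
Fri 00:30 end Jonas → 1
Fri 04:30 end Lucia → 0
Fri 20:00 start Rohan → 1
Sat 00:00 start Ravi → 2
Sat 01:00 end Rohan → 1
Sat 06:00 end Ravi → 0
Sat 07:30 start Omar → 1
Sat 12:30 end Omar → 0
Sat 20:30 start Dmitri → 1
Sun 02:30 end Dmitri → 0
Sun 12:30 start Tariq → 1
Sun 14:30 end Tariq → 0
Peak is 2, at Thu 20:30 (Jonas, Lucia).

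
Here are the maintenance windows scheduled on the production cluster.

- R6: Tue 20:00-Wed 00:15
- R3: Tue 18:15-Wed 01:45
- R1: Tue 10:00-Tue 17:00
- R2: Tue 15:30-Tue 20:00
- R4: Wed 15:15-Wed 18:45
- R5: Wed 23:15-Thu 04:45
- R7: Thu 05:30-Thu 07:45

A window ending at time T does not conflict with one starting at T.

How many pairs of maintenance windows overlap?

3

Sorted by start: R1, R2, R3, R6, R4, R5, R7.
R2 starts before R1 ends → R1 and R2 overlap.
R3 starts after R1 ends, so R1 has no further overlaps.
R3 starts before R2 ends → R2 and R3 overlap.
R6 starts exactly when R2 ends (back-to-back, no overlap), so R2 has no further overlaps.
R6 starts before R3 ends → R3 and R6 overlap.
R4 starts after R3 ends, so R3 has no further overlaps.
R4 starts after R6 ends, so R6 has no further overlaps.
R5 starts after R4 ends, so R4 has no further overlaps.
R7 starts after R5 ends.
Overlapping pairs: R1 & R2, R2 & R3, R3 & R6 — 3 in total.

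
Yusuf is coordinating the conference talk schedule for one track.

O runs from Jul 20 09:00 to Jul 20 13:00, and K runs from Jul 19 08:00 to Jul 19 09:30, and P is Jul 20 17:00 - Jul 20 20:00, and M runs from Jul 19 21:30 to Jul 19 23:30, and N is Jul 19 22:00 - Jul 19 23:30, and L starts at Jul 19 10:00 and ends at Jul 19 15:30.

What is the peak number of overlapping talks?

2

Sweep the timeline, counting +1 at each start and −1 at each end (ends before starts at a tie):
Jul 19 08:00 start K → 1
Jul 19 09:30 end K → 0
Jul 19 10:00 start L → 1
Jul 19 15:30 end L → 0
Jul 19 21:30 start M → 1
Jul 19 22:00 start N → 2
Jul 19 23:30 end M → 1
Jul 19 23:30 end N → 0
Jul 20 09:00 start O → 1
Jul 20 13:00 end O → 0
Jul 20 17:00 start P → 1
Jul 20 20:00 end P → 0
Peak is 2, at Jul 19 22:00 (M, N).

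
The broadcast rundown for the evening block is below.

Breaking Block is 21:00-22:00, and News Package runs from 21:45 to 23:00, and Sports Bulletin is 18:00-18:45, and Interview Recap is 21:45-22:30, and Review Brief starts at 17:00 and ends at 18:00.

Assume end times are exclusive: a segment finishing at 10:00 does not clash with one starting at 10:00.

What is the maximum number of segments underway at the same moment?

3

Sort all start/end points and keep a running count:
17:00 start Review Brief → 1
18:00 end Review Brief → 0
18:00 start Sports Bulletin → 1
18:45 end Sports Bulletin → 0
21:00 start Breaking Block → 1
21:45 start Interview Recap → 2
21:45 start News Package → 3
22:00 end Breaking Block → 2
22:30 end Interview Recap → 1
23:00 end News Package → 0
Peak is 3, at 21:45 (Breaking Block, Interview Recap, News Package).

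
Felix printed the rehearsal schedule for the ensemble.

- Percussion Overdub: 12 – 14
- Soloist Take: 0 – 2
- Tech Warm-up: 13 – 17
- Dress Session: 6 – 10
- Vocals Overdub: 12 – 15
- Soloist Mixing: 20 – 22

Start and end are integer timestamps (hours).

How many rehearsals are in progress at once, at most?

3

Sweep the timeline, counting +1 at each start and −1 at each end (ends before starts at a tie):
0 start Soloist Take → 1
2 end Soloist Take → 0
6 start Dress Session → 1
10 end Dress Session → 0
12 start Percussion Overdub → 1
12 start Vocals Overdub → 2
13 start Tech Warm-up → 3
14 end Percussion Overdub → 2
15 end Vocals Overdub → 1
17 end Tech Warm-up → 0
20 start Soloist Mixing → 1
22 end Soloist Mixing → 0
Peak is 3, at 13 (Percussion Overdub, Tech Warm-up, Vocals Overdub).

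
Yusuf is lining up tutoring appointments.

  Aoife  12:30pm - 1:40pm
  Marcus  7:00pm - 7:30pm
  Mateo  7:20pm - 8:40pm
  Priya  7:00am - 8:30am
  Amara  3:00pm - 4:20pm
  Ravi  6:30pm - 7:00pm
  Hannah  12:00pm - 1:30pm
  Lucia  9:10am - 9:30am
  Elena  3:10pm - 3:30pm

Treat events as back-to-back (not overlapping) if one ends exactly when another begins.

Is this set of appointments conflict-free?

Sorted by start: Priya, Lucia, Hannah, Aoife, Amara, Elena, Ravi, Marcus, Mateo.
Lucia starts after Priya ends — done with Priya.
Hannah starts after Lucia ends — done with Lucia.
Aoife starts before Hannah ends → Hannah and Aoife overlap.
That's a conflict, so the schedule is not conflict-free.

No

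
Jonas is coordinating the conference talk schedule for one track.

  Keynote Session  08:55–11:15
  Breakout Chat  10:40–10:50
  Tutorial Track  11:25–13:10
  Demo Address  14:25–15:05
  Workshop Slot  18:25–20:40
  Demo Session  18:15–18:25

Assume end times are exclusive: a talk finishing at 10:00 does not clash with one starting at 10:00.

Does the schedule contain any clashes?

Yes

Check each pair: they overlap iff neither finishes before the other starts.
Sorted by start: Keynote Session, Breakout Chat, Tutorial Track, Demo Address, Demo Session, Workshop Slot.
Breakout Chat starts before Keynote Session ends → Keynote Session and Breakout Chat overlap.
That's a conflict, so the schedule is not conflict-free.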